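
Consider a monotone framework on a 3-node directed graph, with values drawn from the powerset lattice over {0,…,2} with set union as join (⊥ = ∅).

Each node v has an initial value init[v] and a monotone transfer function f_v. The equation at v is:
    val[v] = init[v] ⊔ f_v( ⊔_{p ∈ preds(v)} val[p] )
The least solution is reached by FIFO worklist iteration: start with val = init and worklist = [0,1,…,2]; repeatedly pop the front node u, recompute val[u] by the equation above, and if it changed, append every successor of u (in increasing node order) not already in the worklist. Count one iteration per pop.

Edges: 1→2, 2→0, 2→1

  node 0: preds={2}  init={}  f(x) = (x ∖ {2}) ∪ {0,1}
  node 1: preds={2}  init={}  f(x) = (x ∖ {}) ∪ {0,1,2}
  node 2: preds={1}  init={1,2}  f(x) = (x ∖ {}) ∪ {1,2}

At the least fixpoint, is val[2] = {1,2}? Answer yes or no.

Iteration log — 5 steps:
  step 1. node 0  ⊔preds={1,2}  new={0,1}  old={}  +wl: 
  step 2. node 1  ⊔preds={1,2}  new={0,1,2}  old={}  +wl: 
  step 3. node 2  ⊔preds={0,1,2}  new={0,1,2}  old={1,2}  +wl: 0,1
  step 4. node 0  ⊔preds={0,1,2}  new={0,1}  stable
  step 5. node 1  ⊔preds={0,1,2}  new={0,1,2}  stable

Least fixpoint reached:
  node 0: {0,1}
  node 1: {0,1,2}
  node 2: {0,1,2}

no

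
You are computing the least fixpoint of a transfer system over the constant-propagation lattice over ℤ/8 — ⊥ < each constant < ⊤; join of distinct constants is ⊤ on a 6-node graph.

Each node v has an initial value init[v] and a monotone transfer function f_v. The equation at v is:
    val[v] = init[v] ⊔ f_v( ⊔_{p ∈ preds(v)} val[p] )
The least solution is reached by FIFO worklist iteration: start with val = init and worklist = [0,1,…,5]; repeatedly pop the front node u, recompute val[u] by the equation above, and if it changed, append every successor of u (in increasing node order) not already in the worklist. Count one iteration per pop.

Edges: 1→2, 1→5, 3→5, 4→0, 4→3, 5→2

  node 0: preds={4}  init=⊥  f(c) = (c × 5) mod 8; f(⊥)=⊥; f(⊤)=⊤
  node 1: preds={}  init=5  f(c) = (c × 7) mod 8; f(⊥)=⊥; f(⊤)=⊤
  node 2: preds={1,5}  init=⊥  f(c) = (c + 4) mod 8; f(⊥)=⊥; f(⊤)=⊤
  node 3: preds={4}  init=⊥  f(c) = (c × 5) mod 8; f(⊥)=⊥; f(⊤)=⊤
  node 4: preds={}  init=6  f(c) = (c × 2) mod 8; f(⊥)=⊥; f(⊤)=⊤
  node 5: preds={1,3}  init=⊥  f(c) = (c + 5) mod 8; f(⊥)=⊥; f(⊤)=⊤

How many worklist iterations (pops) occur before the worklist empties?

7

Worklist (7 pops):
  #1 pop 0: in=6 → 6 (was ⊥); enqueue []
  #2 pop 1: in=⊥ → 5 (no change)
  #3 pop 2: in=5 → 1 (was ⊥); enqueue []
  #4 pop 3: in=6 → 6 (was ⊥); enqueue []
  #5 pop 4: in=⊥ → 6 (no change)
  #6 pop 5: in=⊤ → ⊤ (was ⊥); enqueue [2]
  #7 pop 2: in=⊤ → ⊤ (was 1); enqueue []

Fixpoint:
  val[0] = 6
  val[1] = 5
  val[2] = ⊤
  val[3] = 6
  val[4] = 6
  val[5] = ⊤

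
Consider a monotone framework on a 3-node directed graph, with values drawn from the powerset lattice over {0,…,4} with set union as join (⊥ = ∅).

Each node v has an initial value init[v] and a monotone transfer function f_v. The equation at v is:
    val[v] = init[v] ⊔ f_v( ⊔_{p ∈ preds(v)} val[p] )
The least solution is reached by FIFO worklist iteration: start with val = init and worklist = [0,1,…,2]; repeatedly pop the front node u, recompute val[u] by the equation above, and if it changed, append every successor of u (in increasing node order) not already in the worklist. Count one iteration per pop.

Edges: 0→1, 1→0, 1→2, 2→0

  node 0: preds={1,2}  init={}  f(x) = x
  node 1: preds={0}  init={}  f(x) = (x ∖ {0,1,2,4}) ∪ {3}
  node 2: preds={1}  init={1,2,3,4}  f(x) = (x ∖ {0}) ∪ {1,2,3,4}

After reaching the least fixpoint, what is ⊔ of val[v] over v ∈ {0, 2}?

{1,2,3,4}

Trace (4 dequeues):
  [1] u=0 | in {1,2,3,4} | out {1,2,3,4} | prev {} | push {}
  [2] u=1 | in {1,2,3,4} | out {3} | prev {} | push {0}
  [3] u=2 | in {3} | out {1,2,3,4} | ==
  [4] u=0 | in {1,2,3,4} | out {1,2,3,4} | ==

Converged values:
  [0] {1,2,3,4}
  [1] {3}
  [2] {1,2,3,4}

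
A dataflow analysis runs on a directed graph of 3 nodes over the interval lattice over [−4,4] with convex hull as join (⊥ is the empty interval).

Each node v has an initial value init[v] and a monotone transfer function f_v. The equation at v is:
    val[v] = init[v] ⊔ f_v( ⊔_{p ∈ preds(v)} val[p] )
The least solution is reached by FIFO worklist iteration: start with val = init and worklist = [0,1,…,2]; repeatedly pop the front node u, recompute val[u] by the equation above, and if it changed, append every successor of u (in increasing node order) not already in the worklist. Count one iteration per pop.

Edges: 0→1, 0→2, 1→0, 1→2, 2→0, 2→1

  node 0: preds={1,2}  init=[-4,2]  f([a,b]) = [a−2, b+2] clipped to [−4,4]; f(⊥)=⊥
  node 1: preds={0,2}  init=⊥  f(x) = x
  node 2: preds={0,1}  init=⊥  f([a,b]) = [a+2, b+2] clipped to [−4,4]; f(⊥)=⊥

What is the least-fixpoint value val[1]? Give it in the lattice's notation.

Iteration log — 7 steps:
  step 1. node 0  ⊔preds=⊥  new=[-4,2]  stable
  step 2. node 1  ⊔preds=[-4,2]  new=[-4,2]  old=⊥  +wl: 0
  step 3. node 2  ⊔preds=[-4,2]  new=[-2,4]  old=⊥  +wl: 1
  step 4. node 0  ⊔preds=[-4,4]  new=[-4,4]  old=[-4,2]  +wl: 2
  step 5. node 1  ⊔preds=[-4,4]  new=[-4,4]  old=[-4,2]  +wl: 0
  step 6. node 2  ⊔preds=[-4,4]  new=[-2,4]  stable
  step 7. node 0  ⊔preds=[-4,4]  new=[-4,4]  stable

Least fixpoint reached:
  node 0: [-4,4]
  node 1: [-4,4]
  node 2: [-2,4]

[-4,4]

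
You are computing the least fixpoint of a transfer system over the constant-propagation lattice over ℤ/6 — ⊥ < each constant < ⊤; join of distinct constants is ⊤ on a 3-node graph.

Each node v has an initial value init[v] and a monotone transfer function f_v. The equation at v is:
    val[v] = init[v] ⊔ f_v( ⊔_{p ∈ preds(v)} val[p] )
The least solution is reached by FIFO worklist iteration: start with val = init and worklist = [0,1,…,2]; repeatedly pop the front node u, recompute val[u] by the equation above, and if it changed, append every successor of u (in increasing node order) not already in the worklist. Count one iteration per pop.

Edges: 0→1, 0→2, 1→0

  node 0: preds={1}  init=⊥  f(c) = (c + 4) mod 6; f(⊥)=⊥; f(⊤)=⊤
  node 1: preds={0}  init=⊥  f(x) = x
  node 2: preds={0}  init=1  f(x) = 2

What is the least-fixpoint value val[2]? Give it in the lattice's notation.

Trace (3 dequeues):
  [1] u=0 | in ⊥ | out ⊥ | ==
  [2] u=1 | in ⊥ | out ⊥ | ==
  [3] u=2 | in ⊥ | out ⊤ | prev 1 | push {}

Converged values:
  [0] ⊥
  [1] ⊥
  [2] ⊤

⊤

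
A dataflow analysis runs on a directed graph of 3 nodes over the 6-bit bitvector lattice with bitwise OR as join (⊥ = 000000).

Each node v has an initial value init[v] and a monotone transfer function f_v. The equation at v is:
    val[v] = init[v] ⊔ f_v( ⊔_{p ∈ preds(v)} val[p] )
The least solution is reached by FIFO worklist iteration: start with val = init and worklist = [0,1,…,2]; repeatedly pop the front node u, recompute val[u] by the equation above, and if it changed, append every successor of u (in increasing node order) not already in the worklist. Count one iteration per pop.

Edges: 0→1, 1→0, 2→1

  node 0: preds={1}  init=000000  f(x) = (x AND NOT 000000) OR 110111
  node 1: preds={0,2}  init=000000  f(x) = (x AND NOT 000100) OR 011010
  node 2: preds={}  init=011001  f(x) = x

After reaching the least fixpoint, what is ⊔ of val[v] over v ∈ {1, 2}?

Worklist (5 pops):
  #1 pop 0: in=000000 → 110111 (was 000000); enqueue []
  #2 pop 1: in=111111 → 111011 (was 000000); enqueue [0]
  #3 pop 2: in=000000 → 011001 (no change)
  #4 pop 0: in=111011 → 111111 (was 110111); enqueue [1]
  #5 pop 1: in=111111 → 111011 (no change)

Fixpoint:
  val[0] = 111111
  val[1] = 111011
  val[2] = 011001

111011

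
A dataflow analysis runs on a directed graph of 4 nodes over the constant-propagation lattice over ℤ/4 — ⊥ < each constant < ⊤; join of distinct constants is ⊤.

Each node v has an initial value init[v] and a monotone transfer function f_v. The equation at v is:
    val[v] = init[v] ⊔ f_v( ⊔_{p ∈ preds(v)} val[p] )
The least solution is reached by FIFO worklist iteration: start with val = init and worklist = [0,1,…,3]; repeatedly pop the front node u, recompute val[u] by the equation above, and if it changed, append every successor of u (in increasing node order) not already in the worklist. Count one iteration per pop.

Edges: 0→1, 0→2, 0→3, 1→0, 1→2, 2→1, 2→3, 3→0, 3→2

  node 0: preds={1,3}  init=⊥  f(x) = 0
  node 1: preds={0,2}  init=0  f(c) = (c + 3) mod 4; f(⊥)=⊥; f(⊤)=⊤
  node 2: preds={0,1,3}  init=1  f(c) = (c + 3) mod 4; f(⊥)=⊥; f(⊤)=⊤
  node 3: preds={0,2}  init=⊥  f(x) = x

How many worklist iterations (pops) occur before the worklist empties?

Worklist (7 pops):
  #1 pop 0: in=0 → 0 (was ⊥); enqueue []
  #2 pop 1: in=⊤ → ⊤ (was 0); enqueue [0]
  #3 pop 2: in=⊤ → ⊤ (was 1); enqueue [1]
  #4 pop 3: in=⊤ → ⊤ (was ⊥); enqueue [2]
  #5 pop 0: in=⊤ → 0 (no change)
  #6 pop 1: in=⊤ → ⊤ (no change)
  #7 pop 2: in=⊤ → ⊤ (no change)

Fixpoint:
  val[0] = 0
  val[1] = ⊤
  val[2] = ⊤
  val[3] = ⊤

7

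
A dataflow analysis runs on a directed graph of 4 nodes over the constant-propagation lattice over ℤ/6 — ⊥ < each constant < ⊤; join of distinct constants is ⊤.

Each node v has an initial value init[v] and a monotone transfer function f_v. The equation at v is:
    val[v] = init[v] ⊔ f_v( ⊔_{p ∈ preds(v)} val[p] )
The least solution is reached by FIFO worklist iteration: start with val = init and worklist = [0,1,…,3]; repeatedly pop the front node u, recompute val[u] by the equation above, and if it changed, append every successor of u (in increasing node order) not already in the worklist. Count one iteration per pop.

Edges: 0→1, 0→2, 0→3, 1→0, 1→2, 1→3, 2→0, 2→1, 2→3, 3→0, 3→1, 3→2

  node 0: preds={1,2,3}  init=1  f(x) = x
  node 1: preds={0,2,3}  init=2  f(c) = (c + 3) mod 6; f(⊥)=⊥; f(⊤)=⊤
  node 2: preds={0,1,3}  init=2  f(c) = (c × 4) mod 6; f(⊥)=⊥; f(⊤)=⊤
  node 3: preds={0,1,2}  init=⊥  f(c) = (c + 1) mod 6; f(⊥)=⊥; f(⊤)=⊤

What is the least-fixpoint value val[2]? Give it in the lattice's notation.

⊤

Trace (7 dequeues):
  [1] u=0 | in 2 | out ⊤ | prev 1 | push {}
  [2] u=1 | in ⊤ | out ⊤ | prev 2 | push {0}
  [3] u=2 | in ⊤ | out ⊤ | prev 2 | push {1}
  [4] u=3 | in ⊤ | out ⊤ | prev ⊥ | push {2}
  [5] u=0 | in ⊤ | out ⊤ | ==
  [6] u=1 | in ⊤ | out ⊤ | ==
  [7] u=2 | in ⊤ | out ⊤ | ==

Converged values:
  [0] ⊤
  [1] ⊤
  [2] ⊤
  [3] ⊤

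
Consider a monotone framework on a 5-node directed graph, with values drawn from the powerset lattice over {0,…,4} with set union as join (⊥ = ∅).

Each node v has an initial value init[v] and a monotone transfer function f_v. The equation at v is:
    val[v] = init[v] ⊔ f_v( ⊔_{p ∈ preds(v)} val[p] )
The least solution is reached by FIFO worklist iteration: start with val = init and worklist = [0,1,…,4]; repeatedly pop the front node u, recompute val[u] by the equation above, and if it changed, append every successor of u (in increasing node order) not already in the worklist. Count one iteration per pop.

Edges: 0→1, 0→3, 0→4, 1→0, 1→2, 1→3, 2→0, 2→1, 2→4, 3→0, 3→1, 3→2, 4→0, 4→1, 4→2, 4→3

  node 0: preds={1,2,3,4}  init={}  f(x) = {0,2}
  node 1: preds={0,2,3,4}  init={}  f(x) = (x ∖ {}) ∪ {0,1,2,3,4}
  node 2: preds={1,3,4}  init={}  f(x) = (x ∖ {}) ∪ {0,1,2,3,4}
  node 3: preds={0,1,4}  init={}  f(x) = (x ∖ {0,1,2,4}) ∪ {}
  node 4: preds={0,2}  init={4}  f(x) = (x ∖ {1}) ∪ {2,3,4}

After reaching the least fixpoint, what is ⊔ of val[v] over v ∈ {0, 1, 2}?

{0,1,2,3,4}

Trace (9 dequeues):
  [1] u=0 | in {4} | out {0,2} | prev {} | push {}
  [2] u=1 | in {0,2,4} | out {0,1,2,3,4} | prev {} | push {0}
  [3] u=2 | in {0,1,2,3,4} | out {0,1,2,3,4} | prev {} | push {1}
  [4] u=3 | in {0,1,2,3,4} | out {3} | prev {} | push {2}
  [5] u=4 | in {0,1,2,3,4} | out {0,2,3,4} | prev {4} | push {3}
  [6] u=0 | in {0,1,2,3,4} | out {0,2} | ==
  [7] u=1 | in {0,1,2,3,4} | out {0,1,2,3,4} | ==
  [8] u=2 | in {0,1,2,3,4} | out {0,1,2,3,4} | ==
  [9] u=3 | in {0,1,2,3,4} | out {3} | ==

Converged values:
  [0] {0,2}
  [1] {0,1,2,3,4}
  [2] {0,1,2,3,4}
  [3] {3}
  [4] {0,2,3,4}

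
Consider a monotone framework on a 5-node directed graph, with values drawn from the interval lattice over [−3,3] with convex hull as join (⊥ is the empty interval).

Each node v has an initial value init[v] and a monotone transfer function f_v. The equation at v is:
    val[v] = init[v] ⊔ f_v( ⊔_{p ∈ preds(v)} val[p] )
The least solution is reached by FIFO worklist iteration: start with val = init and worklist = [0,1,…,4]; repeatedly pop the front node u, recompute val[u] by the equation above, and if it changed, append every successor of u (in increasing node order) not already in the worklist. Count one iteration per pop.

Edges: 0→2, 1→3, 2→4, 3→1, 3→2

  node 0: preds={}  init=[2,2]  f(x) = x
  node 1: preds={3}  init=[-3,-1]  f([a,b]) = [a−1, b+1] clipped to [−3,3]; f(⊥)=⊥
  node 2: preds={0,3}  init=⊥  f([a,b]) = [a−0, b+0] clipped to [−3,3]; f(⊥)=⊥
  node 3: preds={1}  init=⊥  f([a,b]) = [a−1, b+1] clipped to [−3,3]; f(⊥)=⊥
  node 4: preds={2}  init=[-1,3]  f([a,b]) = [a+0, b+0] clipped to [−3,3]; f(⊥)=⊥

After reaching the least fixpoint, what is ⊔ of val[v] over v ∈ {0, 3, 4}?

[-3,3]

Worklist (15 pops):
  #1 pop 0: in=⊥ → [2,2] (no change)
  #2 pop 1: in=⊥ → [-3,-1] (no change)
  #3 pop 2: in=[2,2] → [2,2] (was ⊥); enqueue []
  #4 pop 3: in=[-3,-1] → [-3,0] (was ⊥); enqueue [1,2]
  #5 pop 4: in=[2,2] → [-1,3] (no change)
  #6 pop 1: in=[-3,0] → [-3,1] (was [-3,-1]); enqueue [3]
  #7 pop 2: in=[-3,2] → [-3,2] (was [2,2]); enqueue [4]
  #8 pop 3: in=[-3,1] → [-3,2] (was [-3,0]); enqueue [1,2]
  #9 pop 4: in=[-3,2] → [-3,3] (was [-1,3]); enqueue []
  #10 pop 1: in=[-3,2] → [-3,3] (was [-3,1]); enqueue [3]
  #11 pop 2: in=[-3,2] → [-3,2] (no change)
  #12 pop 3: in=[-3,3] → [-3,3] (was [-3,2]); enqueue [1,2]
  #13 pop 1: in=[-3,3] → [-3,3] (no change)
  #14 pop 2: in=[-3,3] → [-3,3] (was [-3,2]); enqueue [4]
  #15 pop 4: in=[-3,3] → [-3,3] (no change)

Fixpoint:
  val[0] = [2,2]
  val[1] = [-3,3]
  val[2] = [-3,3]
  val[3] = [-3,3]
  val[4] = [-3,3]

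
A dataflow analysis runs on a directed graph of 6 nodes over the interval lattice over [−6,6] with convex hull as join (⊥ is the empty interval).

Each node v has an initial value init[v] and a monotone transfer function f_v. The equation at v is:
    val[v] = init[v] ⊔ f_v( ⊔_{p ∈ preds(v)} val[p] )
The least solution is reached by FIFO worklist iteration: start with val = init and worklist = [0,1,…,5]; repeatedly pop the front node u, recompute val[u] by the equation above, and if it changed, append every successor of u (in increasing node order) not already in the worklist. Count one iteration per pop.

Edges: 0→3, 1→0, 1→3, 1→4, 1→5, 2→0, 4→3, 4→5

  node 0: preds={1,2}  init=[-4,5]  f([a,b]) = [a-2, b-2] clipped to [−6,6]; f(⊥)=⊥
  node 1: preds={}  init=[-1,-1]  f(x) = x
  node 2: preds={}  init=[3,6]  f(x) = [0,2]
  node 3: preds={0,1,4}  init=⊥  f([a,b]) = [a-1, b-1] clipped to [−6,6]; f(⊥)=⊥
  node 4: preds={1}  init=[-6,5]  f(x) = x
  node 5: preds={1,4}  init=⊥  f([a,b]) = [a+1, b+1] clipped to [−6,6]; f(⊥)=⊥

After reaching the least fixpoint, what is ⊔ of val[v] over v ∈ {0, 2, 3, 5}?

[-6,6]

Iteration log — 7 steps:
  step 1. node 0  ⊔preds=[-1,6]  new=[-4,5]  stable
  step 2. node 1  ⊔preds=⊥  new=[-1,-1]  stable
  step 3. node 2  ⊔preds=⊥  new=[0,6]  old=[3,6]  +wl: 0
  step 4. node 3  ⊔preds=[-6,5]  new=[-6,4]  old=⊥  +wl: 
  step 5. node 4  ⊔preds=[-1,-1]  new=[-6,5]  stable
  step 6. node 5  ⊔preds=[-6,5]  new=[-5,6]  old=⊥  +wl: 
  step 7. node 0  ⊔preds=[-1,6]  new=[-4,5]  stable

Least fixpoint reached:
  node 0: [-4,5]
  node 1: [-1,-1]
  node 2: [0,6]
  node 3: [-6,4]
  node 4: [-6,5]
  node 5: [-5,6]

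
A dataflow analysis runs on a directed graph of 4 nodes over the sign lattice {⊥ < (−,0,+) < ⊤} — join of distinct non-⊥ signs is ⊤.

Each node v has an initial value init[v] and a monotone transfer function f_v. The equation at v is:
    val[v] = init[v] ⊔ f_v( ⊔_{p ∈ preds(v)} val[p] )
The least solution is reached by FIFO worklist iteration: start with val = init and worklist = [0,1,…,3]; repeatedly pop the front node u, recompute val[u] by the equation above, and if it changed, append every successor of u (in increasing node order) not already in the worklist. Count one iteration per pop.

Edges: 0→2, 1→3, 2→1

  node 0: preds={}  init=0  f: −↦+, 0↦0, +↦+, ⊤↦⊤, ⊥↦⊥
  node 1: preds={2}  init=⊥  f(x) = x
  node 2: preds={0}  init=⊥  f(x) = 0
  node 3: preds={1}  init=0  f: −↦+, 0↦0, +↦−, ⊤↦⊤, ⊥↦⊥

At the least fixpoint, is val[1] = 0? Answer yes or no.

Worklist (6 pops):
  #1 pop 0: in=⊥ → 0 (no change)
  #2 pop 1: in=⊥ → ⊥ (no change)
  #3 pop 2: in=0 → 0 (was ⊥); enqueue [1]
  #4 pop 3: in=⊥ → 0 (no change)
  #5 pop 1: in=0 → 0 (was ⊥); enqueue [3]
  #6 pop 3: in=0 → 0 (no change)

Fixpoint:
  val[0] = 0
  val[1] = 0
  val[2] = 0
  val[3] = 0

yes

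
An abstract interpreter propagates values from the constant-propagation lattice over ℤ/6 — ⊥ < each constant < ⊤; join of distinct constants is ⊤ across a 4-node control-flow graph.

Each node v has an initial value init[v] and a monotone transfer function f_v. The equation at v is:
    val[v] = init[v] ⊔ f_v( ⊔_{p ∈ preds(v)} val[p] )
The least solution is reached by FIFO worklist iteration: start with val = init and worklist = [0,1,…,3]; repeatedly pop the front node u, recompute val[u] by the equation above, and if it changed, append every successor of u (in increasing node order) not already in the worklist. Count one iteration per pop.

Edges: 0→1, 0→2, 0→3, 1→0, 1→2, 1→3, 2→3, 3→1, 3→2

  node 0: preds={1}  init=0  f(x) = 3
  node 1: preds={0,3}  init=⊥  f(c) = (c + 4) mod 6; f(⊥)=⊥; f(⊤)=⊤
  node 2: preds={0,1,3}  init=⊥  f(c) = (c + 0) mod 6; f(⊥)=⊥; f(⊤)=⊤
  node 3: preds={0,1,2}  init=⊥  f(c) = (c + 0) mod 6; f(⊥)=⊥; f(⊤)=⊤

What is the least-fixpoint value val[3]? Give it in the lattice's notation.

Iteration log — 7 steps:
  step 1. node 0  ⊔preds=⊥  new=⊤  old=0  +wl: 
  step 2. node 1  ⊔preds=⊤  new=⊤  old=⊥  +wl: 0
  step 3. node 2  ⊔preds=⊤  new=⊤  old=⊥  +wl: 
  step 4. node 3  ⊔preds=⊤  new=⊤  old=⊥  +wl: 1,2
  step 5. node 0  ⊔preds=⊤  new=⊤  stable
  step 6. node 1  ⊔preds=⊤  new=⊤  stable
  step 7. node 2  ⊔preds=⊤  new=⊤  stable

Least fixpoint reached:
  node 0: ⊤
  node 1: ⊤
  node 2: ⊤
  node 3: ⊤

⊤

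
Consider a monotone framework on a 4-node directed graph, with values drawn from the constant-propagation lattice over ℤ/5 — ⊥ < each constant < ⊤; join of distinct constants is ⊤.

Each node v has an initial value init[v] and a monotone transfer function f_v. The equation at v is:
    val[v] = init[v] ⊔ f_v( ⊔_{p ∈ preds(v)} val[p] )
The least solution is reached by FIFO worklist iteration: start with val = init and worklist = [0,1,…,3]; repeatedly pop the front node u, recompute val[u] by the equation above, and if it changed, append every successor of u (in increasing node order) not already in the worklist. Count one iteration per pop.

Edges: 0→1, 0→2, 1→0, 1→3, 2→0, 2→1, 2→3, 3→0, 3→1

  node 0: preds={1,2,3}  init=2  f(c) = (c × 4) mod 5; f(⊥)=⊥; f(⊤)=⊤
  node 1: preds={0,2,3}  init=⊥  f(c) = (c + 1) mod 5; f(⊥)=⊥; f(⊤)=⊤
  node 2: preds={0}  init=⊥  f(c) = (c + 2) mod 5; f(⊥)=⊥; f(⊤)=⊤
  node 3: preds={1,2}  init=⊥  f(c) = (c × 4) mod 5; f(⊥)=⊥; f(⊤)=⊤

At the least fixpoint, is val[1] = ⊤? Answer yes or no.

yes

Iteration log — 10 steps:
  step 1. node 0  ⊔preds=⊥  new=2  stable
  step 2. node 1  ⊔preds=2  new=3  old=⊥  +wl: 0
  step 3. node 2  ⊔preds=2  new=4  old=⊥  +wl: 1
  step 4. node 3  ⊔preds=⊤  new=⊤  old=⊥  +wl: 
  step 5. node 0  ⊔preds=⊤  new=⊤  old=2  +wl: 2
  step 6. node 1  ⊔preds=⊤  new=⊤  old=3  +wl: 0,3
  step 7. node 2  ⊔preds=⊤  new=⊤  old=4  +wl: 1
  step 8. node 0  ⊔preds=⊤  new=⊤  stable
  step 9. node 3  ⊔preds=⊤  new=⊤  stable
  step 10. node 1  ⊔preds=⊤  new=⊤  stable

Least fixpoint reached:
  node 0: ⊤
  node 1: ⊤
  node 2: ⊤
  node 3: ⊤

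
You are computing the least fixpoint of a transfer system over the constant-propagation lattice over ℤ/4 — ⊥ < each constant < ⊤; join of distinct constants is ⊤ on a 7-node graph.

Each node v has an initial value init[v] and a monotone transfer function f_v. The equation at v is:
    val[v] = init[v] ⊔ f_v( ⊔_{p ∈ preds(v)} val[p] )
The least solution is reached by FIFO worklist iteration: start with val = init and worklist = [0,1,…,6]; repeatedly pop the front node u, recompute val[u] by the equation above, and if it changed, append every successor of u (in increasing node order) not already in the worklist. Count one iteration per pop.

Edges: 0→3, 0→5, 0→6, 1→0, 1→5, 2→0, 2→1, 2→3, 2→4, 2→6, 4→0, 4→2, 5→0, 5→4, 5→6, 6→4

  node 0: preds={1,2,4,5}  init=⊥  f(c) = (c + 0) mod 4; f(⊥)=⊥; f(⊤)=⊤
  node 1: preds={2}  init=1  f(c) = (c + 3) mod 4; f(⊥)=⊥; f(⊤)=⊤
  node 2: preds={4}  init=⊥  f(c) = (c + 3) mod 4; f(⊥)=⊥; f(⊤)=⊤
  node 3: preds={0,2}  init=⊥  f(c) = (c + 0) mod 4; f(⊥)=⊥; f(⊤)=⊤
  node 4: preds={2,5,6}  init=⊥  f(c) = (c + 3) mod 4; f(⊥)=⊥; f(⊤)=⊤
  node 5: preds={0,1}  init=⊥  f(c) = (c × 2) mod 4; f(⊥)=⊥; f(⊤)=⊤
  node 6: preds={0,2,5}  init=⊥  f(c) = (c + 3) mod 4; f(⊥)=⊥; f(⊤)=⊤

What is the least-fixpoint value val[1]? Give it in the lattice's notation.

Trace (21 dequeues):
  [1] u=0 | in 1 | out 1 | prev ⊥ | push {}
  [2] u=1 | in ⊥ | out 1 | ==
  [3] u=2 | in ⊥ | out ⊥ | ==
  [4] u=3 | in 1 | out 1 | prev ⊥ | push {}
  [5] u=4 | in ⊥ | out ⊥ | ==
  [6] u=5 | in 1 | out 2 | prev ⊥ | push {0,4}
  [7] u=6 | in ⊤ | out ⊤ | prev ⊥ | push {}
  [8] u=0 | in ⊤ | out ⊤ | prev 1 | push {3,5,6}
  [9] u=4 | in ⊤ | out ⊤ | prev ⊥ | push {0,2}
  [10] u=3 | in ⊤ | out ⊤ | prev 1 | push {}
  [11] u=5 | in ⊤ | out ⊤ | prev 2 | push {4}
  [12] u=6 | in ⊤ | out ⊤ | ==
  [13] u=0 | in ⊤ | out ⊤ | ==
  [14] u=2 | in ⊤ | out ⊤ | prev ⊥ | push {0,1,3,6}
  [15] u=4 | in ⊤ | out ⊤ | ==
  [16] u=0 | in ⊤ | out ⊤ | ==
  [17] u=1 | in ⊤ | out ⊤ | prev 1 | push {0,5}
  [18] u=3 | in ⊤ | out ⊤ | ==
  [19] u=6 | in ⊤ | out ⊤ | ==
  [20] u=0 | in ⊤ | out ⊤ | ==
  [21] u=5 | in ⊤ | out ⊤ | ==

Converged values:
  [0] ⊤
  [1] ⊤
  [2] ⊤
  [3] ⊤
  [4] ⊤
  [5] ⊤
  [6] ⊤

⊤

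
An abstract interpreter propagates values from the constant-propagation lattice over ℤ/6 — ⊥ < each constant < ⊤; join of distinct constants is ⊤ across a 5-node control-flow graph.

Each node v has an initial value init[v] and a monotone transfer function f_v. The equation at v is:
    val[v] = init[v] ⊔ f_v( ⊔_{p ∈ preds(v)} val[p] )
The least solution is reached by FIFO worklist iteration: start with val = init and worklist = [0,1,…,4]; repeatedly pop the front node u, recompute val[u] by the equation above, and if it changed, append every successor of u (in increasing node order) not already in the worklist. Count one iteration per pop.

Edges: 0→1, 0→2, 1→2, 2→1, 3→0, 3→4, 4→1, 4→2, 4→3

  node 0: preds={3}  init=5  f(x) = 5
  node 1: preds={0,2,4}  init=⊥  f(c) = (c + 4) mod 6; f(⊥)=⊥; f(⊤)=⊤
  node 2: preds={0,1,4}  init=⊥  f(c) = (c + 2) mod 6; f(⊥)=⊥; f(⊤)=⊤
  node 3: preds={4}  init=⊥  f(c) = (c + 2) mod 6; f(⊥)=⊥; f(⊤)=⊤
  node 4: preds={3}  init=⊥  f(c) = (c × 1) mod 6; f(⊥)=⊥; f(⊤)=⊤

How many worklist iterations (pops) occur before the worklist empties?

7

Worklist (7 pops):
  #1 pop 0: in=⊥ → 5 (no change)
  #2 pop 1: in=5 → 3 (was ⊥); enqueue []
  #3 pop 2: in=⊤ → ⊤ (was ⊥); enqueue [1]
  #4 pop 3: in=⊥ → ⊥ (no change)
  #5 pop 4: in=⊥ → ⊥ (no change)
  #6 pop 1: in=⊤ → ⊤ (was 3); enqueue [2]
  #7 pop 2: in=⊤ → ⊤ (no change)

Fixpoint:
  val[0] = 5
  val[1] = ⊤
  val[2] = ⊤
  val[3] = ⊥
  val[4] = ⊥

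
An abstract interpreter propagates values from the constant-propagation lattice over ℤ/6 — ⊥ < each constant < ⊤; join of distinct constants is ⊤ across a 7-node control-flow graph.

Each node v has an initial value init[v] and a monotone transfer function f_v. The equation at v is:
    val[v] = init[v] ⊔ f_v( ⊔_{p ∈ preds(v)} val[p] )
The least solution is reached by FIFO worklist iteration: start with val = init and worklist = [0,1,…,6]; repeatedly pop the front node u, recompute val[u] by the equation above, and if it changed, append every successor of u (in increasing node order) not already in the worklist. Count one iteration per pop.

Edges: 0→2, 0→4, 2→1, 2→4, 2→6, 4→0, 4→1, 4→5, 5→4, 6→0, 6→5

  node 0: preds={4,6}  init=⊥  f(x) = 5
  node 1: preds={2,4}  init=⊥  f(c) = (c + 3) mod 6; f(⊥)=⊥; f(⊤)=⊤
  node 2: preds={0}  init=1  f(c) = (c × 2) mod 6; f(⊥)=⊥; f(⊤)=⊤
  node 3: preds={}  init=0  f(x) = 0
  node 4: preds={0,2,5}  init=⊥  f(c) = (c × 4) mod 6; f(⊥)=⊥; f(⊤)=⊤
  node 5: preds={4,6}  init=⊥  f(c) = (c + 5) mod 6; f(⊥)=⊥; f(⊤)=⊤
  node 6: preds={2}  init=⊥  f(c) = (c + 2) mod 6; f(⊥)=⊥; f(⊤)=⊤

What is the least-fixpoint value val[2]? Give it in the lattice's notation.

⊤

Iteration log — 11 steps:
  step 1. node 0  ⊔preds=⊥  new=5  old=⊥  +wl: 
  step 2. node 1  ⊔preds=1  new=4  old=⊥  +wl: 
  step 3. node 2  ⊔preds=5  new=⊤  old=1  +wl: 1
  step 4. node 3  ⊔preds=⊥  new=0  stable
  step 5. node 4  ⊔preds=⊤  new=⊤  old=⊥  +wl: 0
  step 6. node 5  ⊔preds=⊤  new=⊤  old=⊥  +wl: 4
  step 7. node 6  ⊔preds=⊤  new=⊤  old=⊥  +wl: 5
  step 8. node 1  ⊔preds=⊤  new=⊤  old=4  +wl: 
  step 9. node 0  ⊔preds=⊤  new=5  stable
  step 10. node 4  ⊔preds=⊤  new=⊤  stable
  step 11. node 5  ⊔preds=⊤  new=⊤  stable

Least fixpoint reached:
  node 0: 5
  node 1: ⊤
  node 2: ⊤
  node 3: 0
  node 4: ⊤
  node 5: ⊤
  node 6: ⊤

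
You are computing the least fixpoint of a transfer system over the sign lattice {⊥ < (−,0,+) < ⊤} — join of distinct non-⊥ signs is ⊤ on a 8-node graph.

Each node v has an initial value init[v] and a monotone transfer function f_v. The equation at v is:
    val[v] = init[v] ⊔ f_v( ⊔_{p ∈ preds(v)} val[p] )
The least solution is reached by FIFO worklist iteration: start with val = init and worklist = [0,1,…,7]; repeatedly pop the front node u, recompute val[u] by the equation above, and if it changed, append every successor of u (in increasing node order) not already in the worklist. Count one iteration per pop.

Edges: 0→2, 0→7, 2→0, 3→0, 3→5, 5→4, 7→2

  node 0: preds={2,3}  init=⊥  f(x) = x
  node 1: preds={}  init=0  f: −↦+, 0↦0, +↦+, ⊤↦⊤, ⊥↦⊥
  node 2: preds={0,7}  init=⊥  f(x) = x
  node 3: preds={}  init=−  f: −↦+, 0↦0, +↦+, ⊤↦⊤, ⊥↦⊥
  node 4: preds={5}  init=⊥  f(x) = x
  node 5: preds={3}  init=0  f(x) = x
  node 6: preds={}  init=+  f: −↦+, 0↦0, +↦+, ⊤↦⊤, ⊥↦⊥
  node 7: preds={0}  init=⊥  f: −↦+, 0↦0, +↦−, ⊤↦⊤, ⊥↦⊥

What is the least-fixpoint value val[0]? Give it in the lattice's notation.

⊤

Worklist (15 pops):
  #1 pop 0: in=− → − (was ⊥); enqueue []
  #2 pop 1: in=⊥ → 0 (no change)
  #3 pop 2: in=− → − (was ⊥); enqueue [0]
  #4 pop 3: in=⊥ → − (no change)
  #5 pop 4: in=0 → 0 (was ⊥); enqueue []
  #6 pop 5: in=− → ⊤ (was 0); enqueue [4]
  #7 pop 6: in=⊥ → + (no change)
  #8 pop 7: in=− → + (was ⊥); enqueue [2]
  #9 pop 0: in=− → − (no change)
  #10 pop 4: in=⊤ → ⊤ (was 0); enqueue []
  #11 pop 2: in=⊤ → ⊤ (was −); enqueue [0]
  #12 pop 0: in=⊤ → ⊤ (was −); enqueue [2,7]
  #13 pop 2: in=⊤ → ⊤ (no change)
  #14 pop 7: in=⊤ → ⊤ (was +); enqueue [2]
  #15 pop 2: in=⊤ → ⊤ (no change)

Fixpoint:
  val[0] = ⊤
  val[1] = 0
  val[2] = ⊤
  val[3] = −
  val[4] = ⊤
  val[5] = ⊤
  val[6] = +
  val[7] = ⊤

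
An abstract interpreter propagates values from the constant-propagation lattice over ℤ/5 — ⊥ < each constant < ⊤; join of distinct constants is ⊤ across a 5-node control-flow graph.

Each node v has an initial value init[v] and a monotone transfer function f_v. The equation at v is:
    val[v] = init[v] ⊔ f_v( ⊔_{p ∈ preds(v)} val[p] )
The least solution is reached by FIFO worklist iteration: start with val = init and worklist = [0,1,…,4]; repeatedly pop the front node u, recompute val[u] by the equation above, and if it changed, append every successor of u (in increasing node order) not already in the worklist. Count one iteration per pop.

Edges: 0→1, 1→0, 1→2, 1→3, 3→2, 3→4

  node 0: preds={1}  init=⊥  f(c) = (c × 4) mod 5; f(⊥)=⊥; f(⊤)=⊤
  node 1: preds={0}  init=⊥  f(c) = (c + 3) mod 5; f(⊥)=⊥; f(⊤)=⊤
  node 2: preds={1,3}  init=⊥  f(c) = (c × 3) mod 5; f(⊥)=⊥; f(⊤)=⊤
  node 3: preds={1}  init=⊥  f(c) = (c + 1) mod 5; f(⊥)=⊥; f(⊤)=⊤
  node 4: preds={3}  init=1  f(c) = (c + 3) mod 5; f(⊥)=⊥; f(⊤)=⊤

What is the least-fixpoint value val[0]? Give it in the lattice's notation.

⊥

Worklist (5 pops):
  #1 pop 0: in=⊥ → ⊥ (no change)
  #2 pop 1: in=⊥ → ⊥ (no change)
  #3 pop 2: in=⊥ → ⊥ (no change)
  #4 pop 3: in=⊥ → ⊥ (no change)
  #5 pop 4: in=⊥ → 1 (no change)

Fixpoint:
  val[0] = ⊥
  val[1] = ⊥
  val[2] = ⊥
  val[3] = ⊥
  val[4] = 1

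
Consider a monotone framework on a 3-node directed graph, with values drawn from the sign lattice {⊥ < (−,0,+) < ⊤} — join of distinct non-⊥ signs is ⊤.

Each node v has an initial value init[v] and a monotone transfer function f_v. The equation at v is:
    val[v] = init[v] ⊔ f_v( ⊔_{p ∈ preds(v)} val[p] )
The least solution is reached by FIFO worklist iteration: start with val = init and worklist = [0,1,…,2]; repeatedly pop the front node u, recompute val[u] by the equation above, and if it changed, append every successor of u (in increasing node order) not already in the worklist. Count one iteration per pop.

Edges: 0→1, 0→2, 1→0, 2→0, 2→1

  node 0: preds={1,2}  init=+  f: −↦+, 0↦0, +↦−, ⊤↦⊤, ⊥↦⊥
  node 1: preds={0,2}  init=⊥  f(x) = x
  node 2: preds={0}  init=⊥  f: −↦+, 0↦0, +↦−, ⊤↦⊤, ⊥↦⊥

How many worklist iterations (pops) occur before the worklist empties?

Trace (8 dequeues):
  [1] u=0 | in ⊥ | out + | ==
  [2] u=1 | in + | out + | prev ⊥ | push {0}
  [3] u=2 | in + | out − | prev ⊥ | push {1}
  [4] u=0 | in ⊤ | out ⊤ | prev + | push {2}
  [5] u=1 | in ⊤ | out ⊤ | prev + | push {0}
  [6] u=2 | in ⊤ | out ⊤ | prev − | push {1}
  [7] u=0 | in ⊤ | out ⊤ | ==
  [8] u=1 | in ⊤ | out ⊤ | ==

Converged values:
  [0] ⊤
  [1] ⊤
  [2] ⊤

8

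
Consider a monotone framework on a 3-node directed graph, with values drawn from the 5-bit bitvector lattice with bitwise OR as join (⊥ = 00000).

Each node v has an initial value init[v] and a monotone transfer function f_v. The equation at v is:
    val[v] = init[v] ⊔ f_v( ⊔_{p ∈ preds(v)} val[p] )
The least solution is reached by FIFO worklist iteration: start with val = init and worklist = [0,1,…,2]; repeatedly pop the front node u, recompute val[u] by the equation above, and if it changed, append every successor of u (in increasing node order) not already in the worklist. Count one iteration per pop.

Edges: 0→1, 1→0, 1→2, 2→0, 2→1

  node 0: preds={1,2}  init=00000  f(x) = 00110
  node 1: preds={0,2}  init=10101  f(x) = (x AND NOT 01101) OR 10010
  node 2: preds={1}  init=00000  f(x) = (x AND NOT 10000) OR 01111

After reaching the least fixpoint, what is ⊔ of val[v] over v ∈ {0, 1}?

10111

Trace (5 dequeues):
  [1] u=0 | in 10101 | out 00110 | prev 00000 | push {}
  [2] u=1 | in 00110 | out 10111 | prev 10101 | push {0}
  [3] u=2 | in 10111 | out 01111 | prev 00000 | push {1}
  [4] u=0 | in 11111 | out 00110 | ==
  [5] u=1 | in 01111 | out 10111 | ==

Converged values:
  [0] 00110
  [1] 10111
  [2] 01111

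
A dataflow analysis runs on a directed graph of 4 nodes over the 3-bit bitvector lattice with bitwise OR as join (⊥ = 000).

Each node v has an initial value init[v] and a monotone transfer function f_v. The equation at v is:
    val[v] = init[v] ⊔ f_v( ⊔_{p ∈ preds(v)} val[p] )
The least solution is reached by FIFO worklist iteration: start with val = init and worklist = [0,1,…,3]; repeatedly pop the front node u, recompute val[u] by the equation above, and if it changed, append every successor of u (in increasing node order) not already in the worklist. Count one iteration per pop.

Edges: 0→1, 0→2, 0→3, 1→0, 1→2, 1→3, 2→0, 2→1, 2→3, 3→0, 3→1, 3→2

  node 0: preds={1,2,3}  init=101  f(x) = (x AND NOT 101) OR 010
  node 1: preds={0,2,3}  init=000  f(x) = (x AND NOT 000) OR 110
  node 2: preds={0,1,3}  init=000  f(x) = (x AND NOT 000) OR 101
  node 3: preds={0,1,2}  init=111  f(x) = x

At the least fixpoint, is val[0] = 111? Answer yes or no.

yes

Worklist (6 pops):
  #1 pop 0: in=111 → 111 (was 101); enqueue []
  #2 pop 1: in=111 → 111 (was 000); enqueue [0]
  #3 pop 2: in=111 → 111 (was 000); enqueue [1]
  #4 pop 3: in=111 → 111 (no change)
  #5 pop 0: in=111 → 111 (no change)
  #6 pop 1: in=111 → 111 (no change)

Fixpoint:
  val[0] = 111
  val[1] = 111
  val[2] = 111
  val[3] = 111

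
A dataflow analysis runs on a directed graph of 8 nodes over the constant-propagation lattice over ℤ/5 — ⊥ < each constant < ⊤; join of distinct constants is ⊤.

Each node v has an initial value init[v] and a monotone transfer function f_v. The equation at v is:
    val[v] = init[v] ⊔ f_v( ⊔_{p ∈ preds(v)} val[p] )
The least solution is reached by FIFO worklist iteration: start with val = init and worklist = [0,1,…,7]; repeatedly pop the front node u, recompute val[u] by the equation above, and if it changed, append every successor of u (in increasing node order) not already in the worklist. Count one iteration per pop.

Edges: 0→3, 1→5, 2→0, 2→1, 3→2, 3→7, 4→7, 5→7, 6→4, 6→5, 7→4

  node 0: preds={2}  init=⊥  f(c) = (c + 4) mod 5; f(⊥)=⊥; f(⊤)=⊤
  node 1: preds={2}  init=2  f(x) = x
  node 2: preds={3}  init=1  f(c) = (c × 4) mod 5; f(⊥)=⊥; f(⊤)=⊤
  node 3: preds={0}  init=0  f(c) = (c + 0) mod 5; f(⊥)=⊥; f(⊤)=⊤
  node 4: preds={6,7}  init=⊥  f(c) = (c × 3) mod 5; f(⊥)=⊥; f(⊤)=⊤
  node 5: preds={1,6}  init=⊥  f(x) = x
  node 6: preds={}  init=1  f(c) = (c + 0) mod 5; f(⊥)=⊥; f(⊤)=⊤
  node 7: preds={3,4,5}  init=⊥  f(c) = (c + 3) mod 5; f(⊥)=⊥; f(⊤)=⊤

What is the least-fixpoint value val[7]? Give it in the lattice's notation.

⊤

Worklist (14 pops):
  #1 pop 0: in=1 → 0 (was ⊥); enqueue []
  #2 pop 1: in=1 → ⊤ (was 2); enqueue []
  #3 pop 2: in=0 → ⊤ (was 1); enqueue [0,1]
  #4 pop 3: in=0 → 0 (no change)
  #5 pop 4: in=1 → 3 (was ⊥); enqueue []
  #6 pop 5: in=⊤ → ⊤ (was ⊥); enqueue []
  #7 pop 6: in=⊥ → 1 (no change)
  #8 pop 7: in=⊤ → ⊤ (was ⊥); enqueue [4]
  #9 pop 0: in=⊤ → ⊤ (was 0); enqueue [3]
  #10 pop 1: in=⊤ → ⊤ (no change)
  #11 pop 4: in=⊤ → ⊤ (was 3); enqueue [7]
  #12 pop 3: in=⊤ → ⊤ (was 0); enqueue [2]
  #13 pop 7: in=⊤ → ⊤ (no change)
  #14 pop 2: in=⊤ → ⊤ (no change)

Fixpoint:
  val[0] = ⊤
  val[1] = ⊤
  val[2] = ⊤
  val[3] = ⊤
  val[4] = ⊤
  val[5] = ⊤
  val[6] = 1
  val[7] = ⊤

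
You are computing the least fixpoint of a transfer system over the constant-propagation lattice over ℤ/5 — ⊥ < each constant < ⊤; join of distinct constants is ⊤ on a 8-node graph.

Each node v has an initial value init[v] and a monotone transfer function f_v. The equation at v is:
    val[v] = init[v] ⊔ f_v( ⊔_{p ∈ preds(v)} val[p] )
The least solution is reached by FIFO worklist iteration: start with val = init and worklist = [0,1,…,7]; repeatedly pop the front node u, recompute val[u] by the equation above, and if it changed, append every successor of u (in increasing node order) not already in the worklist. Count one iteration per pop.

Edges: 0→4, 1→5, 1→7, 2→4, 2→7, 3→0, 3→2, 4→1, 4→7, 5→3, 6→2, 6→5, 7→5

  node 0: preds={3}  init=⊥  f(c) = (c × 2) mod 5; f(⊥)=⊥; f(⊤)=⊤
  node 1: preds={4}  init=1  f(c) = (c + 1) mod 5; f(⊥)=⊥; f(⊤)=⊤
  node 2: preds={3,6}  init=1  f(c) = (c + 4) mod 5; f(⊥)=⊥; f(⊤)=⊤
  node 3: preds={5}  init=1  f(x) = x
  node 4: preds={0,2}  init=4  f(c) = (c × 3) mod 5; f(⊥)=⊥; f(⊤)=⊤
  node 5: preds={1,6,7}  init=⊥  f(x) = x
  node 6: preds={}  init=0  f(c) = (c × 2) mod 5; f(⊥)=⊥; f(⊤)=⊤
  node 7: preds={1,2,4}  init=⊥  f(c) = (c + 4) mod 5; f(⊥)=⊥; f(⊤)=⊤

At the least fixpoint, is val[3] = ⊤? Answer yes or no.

yes

Trace (14 dequeues):
  [1] u=0 | in 1 | out 2 | prev ⊥ | push {}
  [2] u=1 | in 4 | out ⊤ | prev 1 | push {}
  [3] u=2 | in ⊤ | out ⊤ | prev 1 | push {}
  [4] u=3 | in ⊥ | out 1 | ==
  [5] u=4 | in ⊤ | out ⊤ | prev 4 | push {1}
  [6] u=5 | in ⊤ | out ⊤ | prev ⊥ | push {3}
  [7] u=6 | in ⊥ | out 0 | ==
  [8] u=7 | in ⊤ | out ⊤ | prev ⊥ | push {5}
  [9] u=1 | in ⊤ | out ⊤ | ==
  [10] u=3 | in ⊤ | out ⊤ | prev 1 | push {0,2}
  [11] u=5 | in ⊤ | out ⊤ | ==
  [12] u=0 | in ⊤ | out ⊤ | prev 2 | push {4}
  [13] u=2 | in ⊤ | out ⊤ | ==
  [14] u=4 | in ⊤ | out ⊤ | ==

Converged values:
  [0] ⊤
  [1] ⊤
  [2] ⊤
  [3] ⊤
  [4] ⊤
  [5] ⊤
  [6] 0
  [7] ⊤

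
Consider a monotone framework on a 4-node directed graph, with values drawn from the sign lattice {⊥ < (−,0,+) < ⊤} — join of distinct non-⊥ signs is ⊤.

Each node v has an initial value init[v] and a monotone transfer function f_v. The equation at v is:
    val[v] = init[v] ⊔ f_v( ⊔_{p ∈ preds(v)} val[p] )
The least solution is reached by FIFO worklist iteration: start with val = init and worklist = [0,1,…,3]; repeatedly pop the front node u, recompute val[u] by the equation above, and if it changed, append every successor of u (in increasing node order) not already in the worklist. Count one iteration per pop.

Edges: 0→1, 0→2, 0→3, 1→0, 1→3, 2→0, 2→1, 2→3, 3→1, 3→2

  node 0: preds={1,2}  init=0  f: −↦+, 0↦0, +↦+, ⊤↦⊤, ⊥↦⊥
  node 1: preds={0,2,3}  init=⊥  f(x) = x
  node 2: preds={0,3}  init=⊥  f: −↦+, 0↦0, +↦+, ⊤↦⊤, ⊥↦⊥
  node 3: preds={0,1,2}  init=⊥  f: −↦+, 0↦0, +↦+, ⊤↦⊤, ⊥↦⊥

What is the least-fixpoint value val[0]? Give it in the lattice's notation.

0

Iteration log — 7 steps:
  step 1. node 0  ⊔preds=⊥  new=0  stable
  step 2. node 1  ⊔preds=0  new=0  old=⊥  +wl: 0
  step 3. node 2  ⊔preds=0  new=0  old=⊥  +wl: 1
  step 4. node 3  ⊔preds=0  new=0  old=⊥  +wl: 2
  step 5. node 0  ⊔preds=0  new=0  stable
  step 6. node 1  ⊔preds=0  new=0  stable
  step 7. node 2  ⊔preds=0  new=0  stable

Least fixpoint reached:
  node 0: 0
  node 1: 0
  node 2: 0
  node 3: 0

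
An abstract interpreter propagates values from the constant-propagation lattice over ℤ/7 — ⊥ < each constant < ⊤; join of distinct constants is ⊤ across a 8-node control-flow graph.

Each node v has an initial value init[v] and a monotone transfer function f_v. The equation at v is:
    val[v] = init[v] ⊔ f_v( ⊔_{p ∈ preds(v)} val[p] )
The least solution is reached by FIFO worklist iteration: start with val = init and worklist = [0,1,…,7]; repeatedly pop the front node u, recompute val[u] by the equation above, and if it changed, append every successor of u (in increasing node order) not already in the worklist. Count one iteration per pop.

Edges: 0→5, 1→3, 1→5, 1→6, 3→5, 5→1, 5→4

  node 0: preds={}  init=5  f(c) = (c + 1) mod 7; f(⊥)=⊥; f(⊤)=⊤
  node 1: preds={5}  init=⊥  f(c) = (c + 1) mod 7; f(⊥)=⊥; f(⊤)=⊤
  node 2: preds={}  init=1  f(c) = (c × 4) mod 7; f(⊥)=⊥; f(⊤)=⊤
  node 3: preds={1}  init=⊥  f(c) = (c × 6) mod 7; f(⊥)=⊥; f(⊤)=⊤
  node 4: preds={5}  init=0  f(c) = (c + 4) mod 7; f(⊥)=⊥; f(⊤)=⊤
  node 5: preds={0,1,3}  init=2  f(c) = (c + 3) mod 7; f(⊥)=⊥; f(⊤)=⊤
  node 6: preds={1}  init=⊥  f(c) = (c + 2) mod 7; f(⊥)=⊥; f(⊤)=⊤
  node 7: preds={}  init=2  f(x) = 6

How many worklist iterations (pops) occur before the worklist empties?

13

Worklist (13 pops):
  #1 pop 0: in=⊥ → 5 (no change)
  #2 pop 1: in=2 → 3 (was ⊥); enqueue []
  #3 pop 2: in=⊥ → 1 (no change)
  #4 pop 3: in=3 → 4 (was ⊥); enqueue []
  #5 pop 4: in=2 → ⊤ (was 0); enqueue []
  #6 pop 5: in=⊤ → ⊤ (was 2); enqueue [1,4]
  #7 pop 6: in=3 → 5 (was ⊥); enqueue []
  #8 pop 7: in=⊥ → ⊤ (was 2); enqueue []
  #9 pop 1: in=⊤ → ⊤ (was 3); enqueue [3,5,6]
  #10 pop 4: in=⊤ → ⊤ (no change)
  #11 pop 3: in=⊤ → ⊤ (was 4); enqueue []
  #12 pop 5: in=⊤ → ⊤ (no change)
  #13 pop 6: in=⊤ → ⊤ (was 5); enqueue []

Fixpoint:
  val[0] = 5
  val[1] = ⊤
  val[2] = 1
  val[3] = ⊤
  val[4] = ⊤
  val[5] = ⊤
  val[6] = ⊤
  val[7] = ⊤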